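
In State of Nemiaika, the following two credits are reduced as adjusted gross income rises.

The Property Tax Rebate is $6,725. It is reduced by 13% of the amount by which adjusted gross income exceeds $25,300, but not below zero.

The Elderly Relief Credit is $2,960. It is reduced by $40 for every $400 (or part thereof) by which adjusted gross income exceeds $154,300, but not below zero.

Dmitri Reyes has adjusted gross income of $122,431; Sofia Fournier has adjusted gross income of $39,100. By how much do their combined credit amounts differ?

$4,931

Dmitri ($122,431): Property Tax Rebate: 13% of the $97,131 excess over $25,300 is $12,627.03 ≥ base, so the credit is $0. Elderly Relief Credit: $122,431 is at or below the $154,300 threshold, so the full $2,960 applies. total $0 + $2,960 = $2,960
Sofia ($39,100): Property Tax Rebate: 13% of the $13,800 excess over $25,300 is $1,794; credit = $6,725 − $1,794 = $4,931. Elderly Relief Credit: $39,100 is at or below the $154,300 threshold, so the full $2,960 applies. total $4,931 + $2,960 = $7,891
Difference: |$2,960 − $7,891| = $4,931.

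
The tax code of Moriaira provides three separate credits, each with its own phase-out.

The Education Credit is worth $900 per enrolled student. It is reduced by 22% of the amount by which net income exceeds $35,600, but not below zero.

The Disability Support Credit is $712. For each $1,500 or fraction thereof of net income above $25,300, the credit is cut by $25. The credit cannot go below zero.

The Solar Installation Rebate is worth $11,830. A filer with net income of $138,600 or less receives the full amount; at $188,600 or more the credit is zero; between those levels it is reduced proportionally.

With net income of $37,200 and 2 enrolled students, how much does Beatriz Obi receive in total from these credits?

Education Credit: base = 2 × $900 = $1,800. 22% of the $1,600 excess over $35,600 is $352; credit = $1,800 − $352 = $1,448.
Disability Support Credit: income exceeds $25,300 by $11,900, which is 8 full-or-partial $1,500 increments; reduction = 8 × $25 = $200, leaving $512.
Solar Installation Rebate: $37,200 is at or below the $138,600 threshold, so the full $11,830 applies.
Total: $1,448 + $512 + $11,830 = $13,790.

$13,790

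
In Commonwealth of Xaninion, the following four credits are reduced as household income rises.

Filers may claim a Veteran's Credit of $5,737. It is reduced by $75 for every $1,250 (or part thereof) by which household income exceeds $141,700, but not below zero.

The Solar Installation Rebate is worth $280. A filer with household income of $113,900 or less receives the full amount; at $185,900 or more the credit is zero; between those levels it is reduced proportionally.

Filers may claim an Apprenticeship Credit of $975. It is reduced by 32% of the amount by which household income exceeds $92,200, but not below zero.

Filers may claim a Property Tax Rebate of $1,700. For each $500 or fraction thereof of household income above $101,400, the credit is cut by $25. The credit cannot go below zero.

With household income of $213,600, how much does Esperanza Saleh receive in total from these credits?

$1,387

Veteran's Credit: income exceeds $141,700 by $71,900, which is 58 full-or-partial $1,250 increments; reduction = 58 × $75 = $4,350, leaving $1,387.
Solar Installation Rebate: $213,600 is at or above $185,900, so the credit is $0.
Apprenticeship Credit: 32% of the $121,400 excess over $92,200 is $38,848 ≥ base, so the credit is $0.
Property Tax Rebate: income exceeds $101,400 by $112,200 → 225 increments × $25 = $5,625 ≥ base, so the credit is $0.
Total: $1,387 + $0 + $0 + $0 = $1,387.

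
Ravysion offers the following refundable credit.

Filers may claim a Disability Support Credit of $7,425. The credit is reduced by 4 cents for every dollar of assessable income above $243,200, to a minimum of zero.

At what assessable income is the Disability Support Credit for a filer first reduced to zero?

$428,825

The credit falls by 4% of each dollar above $243,200, so it reaches zero when the excess is $7,425 / 4% = $185,625: income = $243,200 + $185,625 = $428,825.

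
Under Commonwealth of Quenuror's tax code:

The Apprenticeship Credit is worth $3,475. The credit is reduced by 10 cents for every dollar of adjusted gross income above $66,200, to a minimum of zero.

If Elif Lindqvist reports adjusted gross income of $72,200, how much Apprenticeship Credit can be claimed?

$2,875

Apprenticeship Credit: 10% of the $6,000 excess over $66,200 is $600; credit = $3,475 − $600 = $2,875.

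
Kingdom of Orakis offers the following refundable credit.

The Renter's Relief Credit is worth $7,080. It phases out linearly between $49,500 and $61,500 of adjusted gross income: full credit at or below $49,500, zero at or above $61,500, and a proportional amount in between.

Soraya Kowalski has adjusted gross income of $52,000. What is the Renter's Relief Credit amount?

$5,605

Renter's Relief Credit: $52,000 is $2,500 into a $12,000 phase-out range, leaving 9,500/12,000 of the credit: $7,080 × 9,500/12,000 = $5,605.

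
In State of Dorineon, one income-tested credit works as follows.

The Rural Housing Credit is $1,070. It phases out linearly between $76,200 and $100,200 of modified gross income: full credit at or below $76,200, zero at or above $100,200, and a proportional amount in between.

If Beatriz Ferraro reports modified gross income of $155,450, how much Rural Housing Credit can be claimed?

$0

Rural Housing Credit: $155,450 is at or above $100,200, so the credit is $0.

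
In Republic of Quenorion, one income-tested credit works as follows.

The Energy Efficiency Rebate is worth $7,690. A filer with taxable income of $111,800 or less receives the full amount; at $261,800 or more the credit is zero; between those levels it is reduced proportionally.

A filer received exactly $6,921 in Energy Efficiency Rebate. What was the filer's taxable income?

$6,921 is 6,921/7,690 of the full $7,690, so 769/7,690 of the $150,000 range has been used: income = $111,800 + $150,000 × 769/7,690 = $126,800.

$126,800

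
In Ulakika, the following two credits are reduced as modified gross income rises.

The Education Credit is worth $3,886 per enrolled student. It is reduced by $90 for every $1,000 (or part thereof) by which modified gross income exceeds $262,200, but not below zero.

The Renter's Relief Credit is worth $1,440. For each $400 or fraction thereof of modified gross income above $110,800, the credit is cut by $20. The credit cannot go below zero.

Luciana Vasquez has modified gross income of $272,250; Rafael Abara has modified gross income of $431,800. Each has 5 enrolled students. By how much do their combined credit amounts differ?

Luciana ($272,250): Education Credit: base = 5 × $3,886 = $19,430. income exceeds $262,200 by $10,050, which is 11 full-or-partial $1,000 increments; reduction = 11 × $90 = $990, leaving $18,440. Renter's Relief Credit: income exceeds $110,800 by $161,450 → 404 increments × $20 = $8,080 ≥ base, so the credit is $0. total $18,440 + $0 = $18,440
Rafael ($431,800): Education Credit: base = 5 × $3,886 = $19,430. income exceeds $262,200 by $169,600, which is 170 full-or-partial $1,000 increments; reduction = 170 × $90 = $15,300, leaving $4,130. Renter's Relief Credit: income exceeds $110,800 by $321,000 → 803 increments × $20 = $16,060 ≥ base, so the credit is $0. total $4,130 + $0 = $4,130
Difference: |$18,440 − $4,130| = $14,310.

$14,310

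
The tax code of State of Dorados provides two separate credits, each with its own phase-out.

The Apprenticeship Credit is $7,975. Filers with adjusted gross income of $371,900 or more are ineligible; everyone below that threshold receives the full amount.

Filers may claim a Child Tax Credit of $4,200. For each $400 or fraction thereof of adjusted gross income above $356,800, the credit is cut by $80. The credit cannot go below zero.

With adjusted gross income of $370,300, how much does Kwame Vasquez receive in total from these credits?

$9,455

Apprenticeship Credit: $370,300 is below the $371,900 cutoff, so the full $7,975 applies.
Child Tax Credit: income exceeds $356,800 by $13,500, which is 34 full-or-partial $400 increments; reduction = 34 × $80 = $2,720, leaving $1,480.
Total: $7,975 + $1,480 = $9,455.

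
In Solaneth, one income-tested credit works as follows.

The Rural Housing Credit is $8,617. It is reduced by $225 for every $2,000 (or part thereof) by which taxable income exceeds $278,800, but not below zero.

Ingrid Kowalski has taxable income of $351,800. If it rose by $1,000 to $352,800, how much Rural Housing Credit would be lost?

$0

At $351,800 — income exceeds $278,800 by $73,000, which is 37 full-or-partial $2,000 increments; reduction = 37 × $225 = $8,325, leaving $292.
At $352,800 — income exceeds $278,800 by $74,000, which is 37 full-or-partial $2,000 increments; reduction = 37 × $225 = $8,325, leaving $292.
Lost: $292 − $292 = $0.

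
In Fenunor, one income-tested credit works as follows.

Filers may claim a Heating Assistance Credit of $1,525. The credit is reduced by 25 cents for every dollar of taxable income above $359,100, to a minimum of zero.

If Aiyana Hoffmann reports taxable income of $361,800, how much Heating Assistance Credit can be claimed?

Heating Assistance Credit: 25% of the $2,700 excess over $359,100 is $675; credit = $1,525 − $675 = $850.

$850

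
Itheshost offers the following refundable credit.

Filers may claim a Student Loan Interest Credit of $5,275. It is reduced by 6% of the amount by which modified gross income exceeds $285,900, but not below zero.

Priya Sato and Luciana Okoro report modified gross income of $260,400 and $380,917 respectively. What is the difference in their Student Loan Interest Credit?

$5,275

Priya ($260,400): Student Loan Interest Credit: $260,400 is at or below the $285,900 threshold, so the full $5,275 applies.
Luciana ($380,917): Student Loan Interest Credit: 6% of the $95,017 excess over $285,900 is $5,701.02 ≥ base, so the credit is $0.
Difference: |$5,275 − $0| = $5,275.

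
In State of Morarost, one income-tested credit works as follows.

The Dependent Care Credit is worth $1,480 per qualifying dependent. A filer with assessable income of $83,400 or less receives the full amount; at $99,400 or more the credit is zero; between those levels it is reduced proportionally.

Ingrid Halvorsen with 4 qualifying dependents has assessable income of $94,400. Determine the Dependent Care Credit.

$1,850

Dependent Care Credit: base = 4 × $1,480 = $5,920. $94,400 is $11,000 into a $16,000 phase-out range, leaving 5,000/16,000 of the credit: $5,920 × 5,000/16,000 = $1,850.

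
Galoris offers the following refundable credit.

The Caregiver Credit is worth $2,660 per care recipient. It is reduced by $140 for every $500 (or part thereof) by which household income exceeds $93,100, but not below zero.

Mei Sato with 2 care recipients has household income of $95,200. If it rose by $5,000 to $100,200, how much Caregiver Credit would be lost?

At $95,200 — base = 2 × $2,660 = $5,320. income exceeds $93,100 by $2,100, which is 5 full-or-partial $500 increments; reduction = 5 × $140 = $700, leaving $4,620.
At $100,200 — base = 2 × $2,660 = $5,320. income exceeds $93,100 by $7,100, which is 15 full-or-partial $500 increments; reduction = 15 × $140 = $2,100, leaving $3,220.
Lost: $4,620 − $3,220 = $1,400.

$1,400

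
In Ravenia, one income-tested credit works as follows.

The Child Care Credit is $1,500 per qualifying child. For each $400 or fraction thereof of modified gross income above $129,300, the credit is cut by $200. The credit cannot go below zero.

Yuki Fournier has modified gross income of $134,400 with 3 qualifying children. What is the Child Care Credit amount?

$1,900

Child Care Credit: base = 3 × $1,500 = $4,500. income exceeds $129,300 by $5,100, which is 13 full-or-partial $400 increments; reduction = 13 × $200 = $2,600, leaving $1,900.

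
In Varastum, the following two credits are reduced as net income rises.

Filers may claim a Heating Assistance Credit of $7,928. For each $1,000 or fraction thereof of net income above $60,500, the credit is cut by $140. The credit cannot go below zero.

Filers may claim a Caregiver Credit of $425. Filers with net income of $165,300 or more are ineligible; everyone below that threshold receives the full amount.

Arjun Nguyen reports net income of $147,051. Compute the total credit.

$425

Heating Assistance Credit: income exceeds $60,500 by $86,551 → 87 increments × $140 = $12,180 ≥ base, so the credit is $0.
Caregiver Credit: $147,051 is below the $165,300 cutoff, so the full $425 applies.
Total: $0 + $425 = $425.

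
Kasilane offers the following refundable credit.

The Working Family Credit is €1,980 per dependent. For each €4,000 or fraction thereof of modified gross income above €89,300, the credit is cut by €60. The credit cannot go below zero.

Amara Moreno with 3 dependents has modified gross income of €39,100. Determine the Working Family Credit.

€5,940

Working Family Credit: base = 3 × €1,980 = €5,940. €39,100 is at or below the €89,300 threshold, so the full €5,940 applies.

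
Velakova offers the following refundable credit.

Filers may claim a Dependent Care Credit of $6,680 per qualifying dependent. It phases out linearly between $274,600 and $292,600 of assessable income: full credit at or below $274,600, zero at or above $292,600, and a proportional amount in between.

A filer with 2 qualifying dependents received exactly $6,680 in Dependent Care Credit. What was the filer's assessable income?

Full credit = 2 × $6,680 = $13,360.
$6,680 is 6,680/13,360 of the full $13,360, so 6,680/13,360 of the $18,000 range has been used: income = $274,600 + $18,000 × 6,680/13,360 = $283,600.

$283,600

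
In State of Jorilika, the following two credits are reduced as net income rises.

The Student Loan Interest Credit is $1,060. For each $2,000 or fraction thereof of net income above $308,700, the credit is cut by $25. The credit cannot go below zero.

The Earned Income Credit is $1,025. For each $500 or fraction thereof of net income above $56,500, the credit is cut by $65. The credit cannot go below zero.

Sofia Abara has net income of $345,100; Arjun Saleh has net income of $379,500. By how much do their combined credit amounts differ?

Sofia ($345,100): Student Loan Interest Credit: income exceeds $308,700 by $36,400, which is 19 full-or-partial $2,000 increments; reduction = 19 × $25 = $475, leaving $585. Earned Income Credit: income exceeds $56,500 by $288,600 → 578 increments × $65 = $37,570 ≥ base, so the credit is $0. total $585 + $0 = $585
Arjun ($379,500): Student Loan Interest Credit: income exceeds $308,700 by $70,800, which is 36 full-or-partial $2,000 increments; reduction = 36 × $25 = $900, leaving $160. Earned Income Credit: income exceeds $56,500 by $323,000 → 646 increments × $65 = $41,990 ≥ base, so the credit is $0. total $160 + $0 = $160
Difference: |$585 − $160| = $425.

$425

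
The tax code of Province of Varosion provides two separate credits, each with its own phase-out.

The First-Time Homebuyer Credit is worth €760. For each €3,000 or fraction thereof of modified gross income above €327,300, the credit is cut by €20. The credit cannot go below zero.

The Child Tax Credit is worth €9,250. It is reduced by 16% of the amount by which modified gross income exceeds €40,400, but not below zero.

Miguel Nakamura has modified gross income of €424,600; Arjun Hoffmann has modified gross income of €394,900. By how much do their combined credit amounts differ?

€200

Miguel (€424,600): First-Time Homebuyer Credit: income exceeds €327,300 by €97,300, which is 33 full-or-partial €3,000 increments; reduction = 33 × €20 = €660, leaving €100. Child Tax Credit: 16% of the €384,200 excess over €40,400 is €61,472 ≥ base, so the credit is €0. total €100 + €0 = €100
Arjun (€394,900): First-Time Homebuyer Credit: income exceeds €327,300 by €67,600, which is 23 full-or-partial €3,000 increments; reduction = 23 × €20 = €460, leaving €300. Child Tax Credit: 16% of the €354,500 excess over €40,400 is €56,720 ≥ base, so the credit is €0. total €300 + €0 = €300
Difference: |€100 − €300| = €200.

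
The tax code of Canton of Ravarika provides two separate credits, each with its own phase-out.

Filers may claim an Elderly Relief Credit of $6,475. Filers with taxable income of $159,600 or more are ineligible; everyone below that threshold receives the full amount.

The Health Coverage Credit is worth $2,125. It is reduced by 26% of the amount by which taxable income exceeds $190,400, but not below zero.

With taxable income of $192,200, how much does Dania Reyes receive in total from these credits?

$1,657

Elderly Relief Credit: $192,200 meets or exceeds the $159,600 cutoff, so the credit is $0.
Health Coverage Credit: 26% of the $1,800 excess over $190,400 is $468; credit = $2,125 − $468 = $1,657.
Total: $0 + $1,657 = $1,657.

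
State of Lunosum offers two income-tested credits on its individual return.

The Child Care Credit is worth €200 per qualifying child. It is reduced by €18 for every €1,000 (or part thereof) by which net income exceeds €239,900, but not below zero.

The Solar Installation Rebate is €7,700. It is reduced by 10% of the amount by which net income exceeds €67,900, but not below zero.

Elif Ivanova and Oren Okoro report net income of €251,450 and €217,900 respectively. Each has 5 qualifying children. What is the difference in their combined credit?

Elif (€251,450): Child Care Credit: base = 5 × €200 = €1,000. income exceeds €239,900 by €11,550, which is 12 full-or-partial €1,000 increments; reduction = 12 × €18 = €216, leaving €784. Solar Installation Rebate: 10% of the €183,550 excess over €67,900 is €18,355 ≥ base, so the credit is €0. total €784 + €0 = €784
Oren (€217,900): Child Care Credit: base = 5 × €200 = €1,000. €217,900 is at or below the €239,900 threshold, so the full €1,000 applies. Solar Installation Rebate: 10% of the €150,000 excess over €67,900 is €15,000 ≥ base, so the credit is €0. total €1,000 + €0 = €1,000
Difference: |€784 − €1,000| = €216.

€216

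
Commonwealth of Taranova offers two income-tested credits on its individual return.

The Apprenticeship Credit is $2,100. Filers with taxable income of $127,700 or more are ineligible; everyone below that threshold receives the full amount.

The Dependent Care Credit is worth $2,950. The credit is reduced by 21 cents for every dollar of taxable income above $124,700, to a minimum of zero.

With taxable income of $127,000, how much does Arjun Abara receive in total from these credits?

Apprenticeship Credit: $127,000 is below the $127,700 cutoff, so the full $2,100 applies.
Dependent Care Credit: 21% of the $2,300 excess over $124,700 is $483; credit = $2,950 − $483 = $2,467.
Total: $2,100 + $2,467 = $4,567.

$4,567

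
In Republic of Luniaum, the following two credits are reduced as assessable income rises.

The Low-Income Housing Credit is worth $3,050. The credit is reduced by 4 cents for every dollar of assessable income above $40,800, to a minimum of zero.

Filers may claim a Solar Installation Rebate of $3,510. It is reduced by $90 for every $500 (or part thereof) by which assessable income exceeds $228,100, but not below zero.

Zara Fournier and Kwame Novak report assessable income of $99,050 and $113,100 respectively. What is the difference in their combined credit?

Zara ($99,050): Low-Income Housing Credit: 4% of the $58,250 excess over $40,800 is $2,330; credit = $3,050 − $2,330 = $720. Solar Installation Rebate: $99,050 is at or below the $228,100 threshold, so the full $3,510 applies. total $720 + $3,510 = $4,230
Kwame ($113,100): Low-Income Housing Credit: 4% of the $72,300 excess over $40,800 is $2,892; credit = $3,050 − $2,892 = $158. Solar Installation Rebate: $113,100 is at or below the $228,100 threshold, so the full $3,510 applies. total $158 + $3,510 = $3,668
Difference: |$4,230 − $3,668| = $562.

$562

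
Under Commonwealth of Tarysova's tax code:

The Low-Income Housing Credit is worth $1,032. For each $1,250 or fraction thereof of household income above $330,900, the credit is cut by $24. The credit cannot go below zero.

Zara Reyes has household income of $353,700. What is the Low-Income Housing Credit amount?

$576

Low-Income Housing Credit: income exceeds $330,900 by $22,800, which is 19 full-or-partial $1,250 increments; reduction = 19 × $24 = $456, leaving $576.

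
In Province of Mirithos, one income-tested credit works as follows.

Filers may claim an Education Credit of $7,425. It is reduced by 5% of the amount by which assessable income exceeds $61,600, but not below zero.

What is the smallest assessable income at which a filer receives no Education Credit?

$210,100

The credit falls by 5% of each dollar above $61,600, so it reaches zero when the excess is $7,425 / 5% = $148,500: income = $61,600 + $148,500 = $210,100.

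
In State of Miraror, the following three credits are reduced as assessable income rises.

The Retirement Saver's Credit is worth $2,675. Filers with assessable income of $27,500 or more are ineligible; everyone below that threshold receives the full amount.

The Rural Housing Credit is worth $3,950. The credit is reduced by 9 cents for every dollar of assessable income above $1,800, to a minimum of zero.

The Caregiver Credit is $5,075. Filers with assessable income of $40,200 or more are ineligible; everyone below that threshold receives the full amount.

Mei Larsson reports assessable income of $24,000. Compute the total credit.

Retirement Saver's Credit: $24,000 is below the $27,500 cutoff, so the full $2,675 applies.
Rural Housing Credit: 9% of the $22,200 excess over $1,800 is $1,998; credit = $3,950 − $1,998 = $1,952.
Caregiver Credit: $24,000 is below the $40,200 cutoff, so the full $5,075 applies.
Total: $2,675 + $1,952 + $5,075 = $9,702.

$9,702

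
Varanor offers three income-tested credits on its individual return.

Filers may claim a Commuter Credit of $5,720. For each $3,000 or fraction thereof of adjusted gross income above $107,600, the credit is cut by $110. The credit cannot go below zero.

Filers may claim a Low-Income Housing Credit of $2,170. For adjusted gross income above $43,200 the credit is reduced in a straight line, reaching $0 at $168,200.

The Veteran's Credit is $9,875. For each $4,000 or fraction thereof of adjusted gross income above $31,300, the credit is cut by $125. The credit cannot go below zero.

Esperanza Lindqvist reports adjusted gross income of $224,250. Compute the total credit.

$5,180

Commuter Credit: income exceeds $107,600 by $116,650, which is 39 full-or-partial $3,000 increments; reduction = 39 × $110 = $4,290, leaving $1,430.
Low-Income Housing Credit: $224,250 is at or above $168,200, so the credit is $0.
Veteran's Credit: income exceeds $31,300 by $192,950, which is 49 full-or-partial $4,000 increments; reduction = 49 × $125 = $6,125, leaving $3,750.
Total: $1,430 + $0 + $3,750 = $5,180.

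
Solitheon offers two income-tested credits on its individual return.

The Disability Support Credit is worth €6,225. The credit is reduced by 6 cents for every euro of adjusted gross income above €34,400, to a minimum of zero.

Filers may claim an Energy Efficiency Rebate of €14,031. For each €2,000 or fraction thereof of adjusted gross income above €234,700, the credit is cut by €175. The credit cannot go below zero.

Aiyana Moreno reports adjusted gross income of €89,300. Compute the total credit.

Disability Support Credit: 6% of the €54,900 excess over €34,400 is €3,294; credit = €6,225 − €3,294 = €2,931.
Energy Efficiency Rebate: €89,300 is at or below the €234,700 threshold, so the full €14,031 applies.
Total: €2,931 + €14,031 = €16,962.

€16,962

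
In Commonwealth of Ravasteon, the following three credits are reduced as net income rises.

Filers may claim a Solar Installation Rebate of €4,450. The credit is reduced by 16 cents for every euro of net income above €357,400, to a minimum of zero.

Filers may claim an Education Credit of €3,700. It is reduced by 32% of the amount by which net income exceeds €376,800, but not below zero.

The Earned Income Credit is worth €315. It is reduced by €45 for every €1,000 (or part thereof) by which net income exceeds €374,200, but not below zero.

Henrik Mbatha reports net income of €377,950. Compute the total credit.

Solar Installation Rebate: 16% of the €20,550 excess over €357,400 is €3,288; credit = €4,450 − €3,288 = €1,162.
Education Credit: 32% of the €1,150 excess over €376,800 is €368; credit = €3,700 − €368 = €3,332.
Earned Income Credit: income exceeds €374,200 by €3,750, which is 4 full-or-partial €1,000 increments; reduction = 4 × €45 = €180, leaving €135.
Total: €1,162 + €3,332 + €135 = €4,629.

€4,629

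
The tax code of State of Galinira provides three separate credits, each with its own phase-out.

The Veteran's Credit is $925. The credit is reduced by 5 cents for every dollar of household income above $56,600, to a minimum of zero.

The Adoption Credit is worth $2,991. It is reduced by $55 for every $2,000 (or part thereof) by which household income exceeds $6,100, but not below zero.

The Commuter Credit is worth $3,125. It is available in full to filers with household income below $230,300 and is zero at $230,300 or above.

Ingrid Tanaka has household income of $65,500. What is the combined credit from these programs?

Veteran's Credit: 5% of the $8,900 excess over $56,600 is $445; credit = $925 − $445 = $480.
Adoption Credit: income exceeds $6,100 by $59,400, which is 30 full-or-partial $2,000 increments; reduction = 30 × $55 = $1,650, leaving $1,341.
Commuter Credit: $65,500 is below the $230,300 cutoff, so the full $3,125 applies.
Total: $480 + $1,341 + $3,125 = $4,946.

$4,946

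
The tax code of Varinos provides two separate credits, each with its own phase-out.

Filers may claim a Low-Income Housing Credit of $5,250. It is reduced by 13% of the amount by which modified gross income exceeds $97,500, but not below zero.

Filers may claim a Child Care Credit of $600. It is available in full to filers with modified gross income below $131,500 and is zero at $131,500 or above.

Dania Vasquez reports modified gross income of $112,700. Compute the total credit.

Low-Income Housing Credit: 13% of the $15,200 excess over $97,500 is $1,976; credit = $5,250 − $1,976 = $3,274.
Child Care Credit: $112,700 is below the $131,500 cutoff, so the full $600 applies.
Total: $3,274 + $600 = $3,874.

$3,874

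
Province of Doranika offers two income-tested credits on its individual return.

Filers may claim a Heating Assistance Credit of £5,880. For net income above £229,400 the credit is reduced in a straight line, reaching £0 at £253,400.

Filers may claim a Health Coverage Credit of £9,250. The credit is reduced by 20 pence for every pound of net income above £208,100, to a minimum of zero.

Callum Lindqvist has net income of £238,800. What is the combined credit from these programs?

Heating Assistance Credit: £238,800 is £9,400 into a £24,000 phase-out range, leaving 14,600/24,000 of the credit: £5,880 × 14,600/24,000 = £3,577.
Health Coverage Credit: 20% of the £30,700 excess over £208,100 is £6,140; credit = £9,250 − £6,140 = £3,110.
Total: £3,577 + £3,110 = £6,687.

£6,687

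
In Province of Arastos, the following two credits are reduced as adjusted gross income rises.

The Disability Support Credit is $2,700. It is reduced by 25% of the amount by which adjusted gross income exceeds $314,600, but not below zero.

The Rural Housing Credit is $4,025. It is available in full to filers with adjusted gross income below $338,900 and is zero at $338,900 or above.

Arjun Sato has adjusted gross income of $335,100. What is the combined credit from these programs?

$4,025

Disability Support Credit: 25% of the $20,500 excess over $314,600 is $5,125 ≥ base, so the credit is $0.
Rural Housing Credit: $335,100 is below the $338,900 cutoff, so the full $4,025 applies.
Total: $0 + $4,025 = $4,025.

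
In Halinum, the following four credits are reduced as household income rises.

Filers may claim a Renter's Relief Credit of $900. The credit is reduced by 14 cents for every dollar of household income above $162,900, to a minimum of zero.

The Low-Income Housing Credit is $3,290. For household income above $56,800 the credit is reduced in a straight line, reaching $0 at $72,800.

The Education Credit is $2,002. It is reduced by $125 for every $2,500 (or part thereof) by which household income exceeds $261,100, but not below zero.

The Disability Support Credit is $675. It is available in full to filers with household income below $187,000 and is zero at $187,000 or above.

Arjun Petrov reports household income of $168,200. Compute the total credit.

$2,835

Renter's Relief Credit: 14% of the $5,300 excess over $162,900 is $742; credit = $900 − $742 = $158.
Low-Income Housing Credit: $168,200 is at or above $72,800, so the credit is $0.
Education Credit: $168,200 is at or below the $261,100 threshold, so the full $2,002 applies.
Disability Support Credit: $168,200 is below the $187,000 cutoff, so the full $675 applies.
Total: $158 + $0 + $2,002 + $675 = $2,835.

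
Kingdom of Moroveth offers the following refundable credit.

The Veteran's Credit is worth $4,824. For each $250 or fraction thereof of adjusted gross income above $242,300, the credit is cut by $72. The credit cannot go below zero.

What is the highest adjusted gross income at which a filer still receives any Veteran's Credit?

After 66 increments the reduction is 66 × $72 = $4,752, leaving $72; one more increment wipes it out. Increment 66 ends at excess 66 × $250 = $16,500, so the highest qualifying income is $242,300 + $16,500 = $258,800.

$258,800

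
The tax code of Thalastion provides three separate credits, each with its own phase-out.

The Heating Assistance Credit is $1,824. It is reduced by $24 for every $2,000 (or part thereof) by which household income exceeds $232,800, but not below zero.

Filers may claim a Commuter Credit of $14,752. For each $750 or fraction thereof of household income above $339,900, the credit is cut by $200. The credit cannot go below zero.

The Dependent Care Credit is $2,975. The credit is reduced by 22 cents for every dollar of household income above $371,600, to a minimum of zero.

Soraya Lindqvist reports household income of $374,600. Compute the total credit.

Heating Assistance Credit: income exceeds $232,800 by $141,800, which is 71 full-or-partial $2,000 increments; reduction = 71 × $24 = $1,704, leaving $120.
Commuter Credit: income exceeds $339,900 by $34,700, which is 47 full-or-partial $750 increments; reduction = 47 × $200 = $9,400, leaving $5,352.
Dependent Care Credit: 22% of the $3,000 excess over $371,600 is $660; credit = $2,975 − $660 = $2,315.
Total: $120 + $5,352 + $2,315 = $7,787.

$7,787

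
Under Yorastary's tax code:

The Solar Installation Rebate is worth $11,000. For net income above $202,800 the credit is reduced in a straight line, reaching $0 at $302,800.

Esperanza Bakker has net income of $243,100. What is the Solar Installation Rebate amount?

$6,567

Solar Installation Rebate: $243,100 is $40,300 into a $100,000 phase-out range, leaving 59,700/100,000 of the credit: $11,000 × 59,700/100,000 = $6,567.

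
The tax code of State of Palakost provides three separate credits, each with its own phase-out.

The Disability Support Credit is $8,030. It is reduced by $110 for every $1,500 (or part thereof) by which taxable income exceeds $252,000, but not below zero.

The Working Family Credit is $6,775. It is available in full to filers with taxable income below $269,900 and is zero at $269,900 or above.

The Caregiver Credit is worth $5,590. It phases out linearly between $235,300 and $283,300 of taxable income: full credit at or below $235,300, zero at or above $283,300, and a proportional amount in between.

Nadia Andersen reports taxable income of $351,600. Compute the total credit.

$660

Disability Support Credit: income exceeds $252,000 by $99,600, which is 67 full-or-partial $1,500 increments; reduction = 67 × $110 = $7,370, leaving $660.
Working Family Credit: $351,600 meets or exceeds the $269,900 cutoff, so the credit is $0.
Caregiver Credit: $351,600 is at or above $283,300, so the credit is $0.
Total: $660 + $0 + $0 = $660.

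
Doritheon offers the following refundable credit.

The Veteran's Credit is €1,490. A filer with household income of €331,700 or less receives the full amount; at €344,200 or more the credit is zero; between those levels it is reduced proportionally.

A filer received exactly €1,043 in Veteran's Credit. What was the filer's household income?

€335,450

€1,043 is 1,043/1,490 of the full €1,490, so 447/1,490 of the €12,500 range has been used: income = €331,700 + €12,500 × 447/1,490 = €335,450.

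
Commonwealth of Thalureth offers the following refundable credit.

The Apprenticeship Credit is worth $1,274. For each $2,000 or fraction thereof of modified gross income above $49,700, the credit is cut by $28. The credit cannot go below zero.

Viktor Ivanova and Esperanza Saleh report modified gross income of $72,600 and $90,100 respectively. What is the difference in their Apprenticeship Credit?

Viktor ($72,600): Apprenticeship Credit: income exceeds $49,700 by $22,900, which is 12 full-or-partial $2,000 increments; reduction = 12 × $28 = $336, leaving $938.
Esperanza ($90,100): Apprenticeship Credit: income exceeds $49,700 by $40,400, which is 21 full-or-partial $2,000 increments; reduction = 21 × $28 = $588, leaving $686.
Difference: |$938 − $686| = $252.

$252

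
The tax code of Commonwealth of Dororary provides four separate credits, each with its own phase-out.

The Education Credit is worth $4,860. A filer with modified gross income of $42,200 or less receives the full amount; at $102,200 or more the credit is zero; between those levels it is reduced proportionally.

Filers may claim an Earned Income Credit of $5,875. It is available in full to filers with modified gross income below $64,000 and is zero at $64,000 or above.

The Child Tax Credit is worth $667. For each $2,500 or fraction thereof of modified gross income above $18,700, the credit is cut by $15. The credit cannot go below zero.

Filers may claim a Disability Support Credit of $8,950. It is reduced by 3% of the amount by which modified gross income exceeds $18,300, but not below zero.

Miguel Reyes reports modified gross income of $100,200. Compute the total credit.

Education Credit: $100,200 is $58,000 into a $60,000 phase-out range, leaving 2,000/60,000 of the credit: $4,860 × 2,000/60,000 = $162.
Earned Income Credit: $100,200 meets or exceeds the $64,000 cutoff, so the credit is $0.
Child Tax Credit: income exceeds $18,700 by $81,500, which is 33 full-or-partial $2,500 increments; reduction = 33 × $15 = $495, leaving $172.
Disability Support Credit: 3% of the $81,900 excess over $18,300 is $2,457; credit = $8,950 − $2,457 = $6,493.
Total: $162 + $0 + $172 + $6,493 = $6,827.

$6,827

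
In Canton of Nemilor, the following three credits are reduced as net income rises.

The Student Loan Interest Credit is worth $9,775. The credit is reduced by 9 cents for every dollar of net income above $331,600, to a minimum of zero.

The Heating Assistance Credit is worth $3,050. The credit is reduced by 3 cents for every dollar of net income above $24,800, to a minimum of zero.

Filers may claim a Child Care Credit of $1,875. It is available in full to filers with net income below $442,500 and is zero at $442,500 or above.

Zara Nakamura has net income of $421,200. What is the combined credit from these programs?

$3,586

Student Loan Interest Credit: 9% of the $89,600 excess over $331,600 is $8,064; credit = $9,775 − $8,064 = $1,711.
Heating Assistance Credit: 3% of the $396,400 excess over $24,800 is $11,892 ≥ base, so the credit is $0.
Child Care Credit: $421,200 is below the $442,500 cutoff, so the full $1,875 applies.
Total: $1,711 + $0 + $1,875 = $3,586.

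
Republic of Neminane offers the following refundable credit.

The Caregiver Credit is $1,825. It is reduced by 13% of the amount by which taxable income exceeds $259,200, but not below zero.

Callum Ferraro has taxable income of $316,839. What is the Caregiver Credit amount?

Caregiver Credit: 13% of the $57,639 excess over $259,200 is $7,493.07 ≥ base, so the credit is $0.

$0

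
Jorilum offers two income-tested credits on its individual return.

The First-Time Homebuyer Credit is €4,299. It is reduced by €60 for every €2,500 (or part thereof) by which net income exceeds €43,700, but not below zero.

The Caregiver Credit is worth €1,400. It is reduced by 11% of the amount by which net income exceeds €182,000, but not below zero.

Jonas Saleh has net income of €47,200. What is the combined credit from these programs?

First-Time Homebuyer Credit: income exceeds €43,700 by €3,500, which is 2 full-or-partial €2,500 increments; reduction = 2 × €60 = €120, leaving €4,179.
Caregiver Credit: €47,200 is at or below the €182,000 threshold, so the full €1,400 applies.
Total: €4,179 + €1,400 = €5,579.

€5,579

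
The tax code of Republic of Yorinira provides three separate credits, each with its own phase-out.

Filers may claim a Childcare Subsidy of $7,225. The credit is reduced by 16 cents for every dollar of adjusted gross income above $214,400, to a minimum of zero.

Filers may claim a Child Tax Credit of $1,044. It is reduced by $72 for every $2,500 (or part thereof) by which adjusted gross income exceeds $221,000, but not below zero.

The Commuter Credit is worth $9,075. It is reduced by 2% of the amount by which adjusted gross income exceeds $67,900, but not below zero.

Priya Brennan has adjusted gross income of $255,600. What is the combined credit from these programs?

Childcare Subsidy: 16% of the $41,200 excess over $214,400 is $6,592; credit = $7,225 − $6,592 = $633.
Child Tax Credit: income exceeds $221,000 by $34,600, which is 14 full-or-partial $2,500 increments; reduction = 14 × $72 = $1,008, leaving $36.
Commuter Credit: 2% of the $187,700 excess over $67,900 is $3,754; credit = $9,075 − $3,754 = $5,321.
Total: $633 + $36 + $5,321 = $5,990.

$5,990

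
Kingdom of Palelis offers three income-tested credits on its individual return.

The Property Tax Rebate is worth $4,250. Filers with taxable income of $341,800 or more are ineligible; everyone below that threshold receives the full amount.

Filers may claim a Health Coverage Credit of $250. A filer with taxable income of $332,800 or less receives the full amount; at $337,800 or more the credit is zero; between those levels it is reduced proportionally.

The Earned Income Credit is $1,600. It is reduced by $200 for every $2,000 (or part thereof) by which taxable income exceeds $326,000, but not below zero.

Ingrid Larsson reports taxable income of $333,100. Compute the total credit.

$5,285

Property Tax Rebate: $333,100 is below the $341,800 cutoff, so the full $4,250 applies.
Health Coverage Credit: $333,100 is $300 into a $5,000 phase-out range, leaving 4,700/5,000 of the credit: $250 × 4,700/5,000 = $235.
Earned Income Credit: income exceeds $326,000 by $7,100, which is 4 full-or-partial $2,000 increments; reduction = 4 × $200 = $800, leaving $800.
Total: $4,250 + $235 + $800 = $5,285.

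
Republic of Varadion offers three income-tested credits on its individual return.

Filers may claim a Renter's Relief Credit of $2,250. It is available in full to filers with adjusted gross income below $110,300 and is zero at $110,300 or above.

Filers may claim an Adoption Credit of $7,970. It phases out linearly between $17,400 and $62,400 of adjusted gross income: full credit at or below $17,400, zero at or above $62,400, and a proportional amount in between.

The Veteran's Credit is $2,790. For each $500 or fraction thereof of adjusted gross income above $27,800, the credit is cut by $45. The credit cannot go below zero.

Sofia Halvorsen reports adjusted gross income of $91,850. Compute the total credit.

$2,250

Renter's Relief Credit: $91,850 is below the $110,300 cutoff, so the full $2,250 applies.
Adoption Credit: $91,850 is at or above $62,400, so the credit is $0.
Veteran's Credit: income exceeds $27,800 by $64,050 → 129 increments × $45 = $5,805 ≥ base, so the credit is $0.
Total: $2,250 + $0 + $0 = $2,250.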